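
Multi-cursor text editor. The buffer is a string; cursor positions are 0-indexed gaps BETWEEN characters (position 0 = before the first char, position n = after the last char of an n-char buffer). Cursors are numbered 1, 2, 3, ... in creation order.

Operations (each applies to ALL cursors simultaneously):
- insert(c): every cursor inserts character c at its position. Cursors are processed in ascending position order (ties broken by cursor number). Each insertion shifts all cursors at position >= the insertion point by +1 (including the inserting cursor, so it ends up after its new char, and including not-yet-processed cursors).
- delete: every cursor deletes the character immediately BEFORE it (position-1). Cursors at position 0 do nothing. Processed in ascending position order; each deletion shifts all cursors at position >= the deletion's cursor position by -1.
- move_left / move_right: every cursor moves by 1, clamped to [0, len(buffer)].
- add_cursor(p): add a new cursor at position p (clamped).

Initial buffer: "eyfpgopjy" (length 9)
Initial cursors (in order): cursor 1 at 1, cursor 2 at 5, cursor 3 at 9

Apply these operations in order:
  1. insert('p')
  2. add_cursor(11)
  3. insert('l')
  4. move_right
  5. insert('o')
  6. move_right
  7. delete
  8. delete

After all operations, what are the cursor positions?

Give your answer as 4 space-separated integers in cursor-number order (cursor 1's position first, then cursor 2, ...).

After op 1 (insert('p')): buffer="epyfpgpopjyp" (len 12), cursors c1@2 c2@7 c3@12, authorship .1....2....3
After op 2 (add_cursor(11)): buffer="epyfpgpopjyp" (len 12), cursors c1@2 c2@7 c4@11 c3@12, authorship .1....2....3
After op 3 (insert('l')): buffer="eplyfpgplopjylpl" (len 16), cursors c1@3 c2@9 c4@14 c3@16, authorship .11....22....433
After op 4 (move_right): buffer="eplyfpgplopjylpl" (len 16), cursors c1@4 c2@10 c4@15 c3@16, authorship .11....22....433
After op 5 (insert('o')): buffer="eplyofpgploopjylpolo" (len 20), cursors c1@5 c2@12 c4@18 c3@20, authorship .11.1...22.2...43433
After op 6 (move_right): buffer="eplyofpgploopjylpolo" (len 20), cursors c1@6 c2@13 c4@19 c3@20, authorship .11.1...22.2...43433
After op 7 (delete): buffer="eplyopgploojylpo" (len 16), cursors c1@5 c2@11 c3@16 c4@16, authorship .11.1..22.2..434
After op 8 (delete): buffer="eplypgplojyl" (len 12), cursors c1@4 c2@9 c3@12 c4@12, authorship .11...22...4

Answer: 4 9 12 12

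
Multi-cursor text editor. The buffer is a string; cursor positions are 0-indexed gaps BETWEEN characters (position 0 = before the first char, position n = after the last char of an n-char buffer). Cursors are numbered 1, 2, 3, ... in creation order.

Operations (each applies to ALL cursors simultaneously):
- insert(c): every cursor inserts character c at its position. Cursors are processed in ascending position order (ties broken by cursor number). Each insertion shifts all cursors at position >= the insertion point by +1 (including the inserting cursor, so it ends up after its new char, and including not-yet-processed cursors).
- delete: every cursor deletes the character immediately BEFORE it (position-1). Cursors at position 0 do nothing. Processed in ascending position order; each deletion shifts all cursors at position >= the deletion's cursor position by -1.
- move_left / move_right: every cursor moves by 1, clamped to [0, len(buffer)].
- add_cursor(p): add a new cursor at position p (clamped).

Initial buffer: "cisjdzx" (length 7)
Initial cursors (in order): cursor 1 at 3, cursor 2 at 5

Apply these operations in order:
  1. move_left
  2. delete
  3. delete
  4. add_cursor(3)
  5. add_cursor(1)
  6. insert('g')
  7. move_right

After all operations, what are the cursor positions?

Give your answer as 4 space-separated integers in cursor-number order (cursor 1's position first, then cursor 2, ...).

After op 1 (move_left): buffer="cisjdzx" (len 7), cursors c1@2 c2@4, authorship .......
After op 2 (delete): buffer="csdzx" (len 5), cursors c1@1 c2@2, authorship .....
After op 3 (delete): buffer="dzx" (len 3), cursors c1@0 c2@0, authorship ...
After op 4 (add_cursor(3)): buffer="dzx" (len 3), cursors c1@0 c2@0 c3@3, authorship ...
After op 5 (add_cursor(1)): buffer="dzx" (len 3), cursors c1@0 c2@0 c4@1 c3@3, authorship ...
After op 6 (insert('g')): buffer="ggdgzxg" (len 7), cursors c1@2 c2@2 c4@4 c3@7, authorship 12.4..3
After op 7 (move_right): buffer="ggdgzxg" (len 7), cursors c1@3 c2@3 c4@5 c3@7, authorship 12.4..3

Answer: 3 3 7 5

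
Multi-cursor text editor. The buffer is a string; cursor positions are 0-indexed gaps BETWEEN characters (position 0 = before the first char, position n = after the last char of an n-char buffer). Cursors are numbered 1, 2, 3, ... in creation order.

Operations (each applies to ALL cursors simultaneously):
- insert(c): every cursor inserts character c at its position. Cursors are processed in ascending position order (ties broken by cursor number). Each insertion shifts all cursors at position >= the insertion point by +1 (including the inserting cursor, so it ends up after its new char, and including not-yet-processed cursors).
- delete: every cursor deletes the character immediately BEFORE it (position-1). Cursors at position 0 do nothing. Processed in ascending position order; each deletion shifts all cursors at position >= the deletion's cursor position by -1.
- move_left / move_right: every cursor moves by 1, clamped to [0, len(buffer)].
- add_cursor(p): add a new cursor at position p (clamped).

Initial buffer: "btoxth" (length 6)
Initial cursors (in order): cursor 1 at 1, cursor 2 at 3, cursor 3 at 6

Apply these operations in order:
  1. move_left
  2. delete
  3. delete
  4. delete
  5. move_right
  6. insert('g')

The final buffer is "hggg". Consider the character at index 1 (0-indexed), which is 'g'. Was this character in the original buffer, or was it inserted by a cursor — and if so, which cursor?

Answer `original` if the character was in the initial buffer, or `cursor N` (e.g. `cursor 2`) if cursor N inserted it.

After op 1 (move_left): buffer="btoxth" (len 6), cursors c1@0 c2@2 c3@5, authorship ......
After op 2 (delete): buffer="boxh" (len 4), cursors c1@0 c2@1 c3@3, authorship ....
After op 3 (delete): buffer="oh" (len 2), cursors c1@0 c2@0 c3@1, authorship ..
After op 4 (delete): buffer="h" (len 1), cursors c1@0 c2@0 c3@0, authorship .
After op 5 (move_right): buffer="h" (len 1), cursors c1@1 c2@1 c3@1, authorship .
After op 6 (insert('g')): buffer="hggg" (len 4), cursors c1@4 c2@4 c3@4, authorship .123
Authorship (.=original, N=cursor N): . 1 2 3
Index 1: author = 1

Answer: cursor 1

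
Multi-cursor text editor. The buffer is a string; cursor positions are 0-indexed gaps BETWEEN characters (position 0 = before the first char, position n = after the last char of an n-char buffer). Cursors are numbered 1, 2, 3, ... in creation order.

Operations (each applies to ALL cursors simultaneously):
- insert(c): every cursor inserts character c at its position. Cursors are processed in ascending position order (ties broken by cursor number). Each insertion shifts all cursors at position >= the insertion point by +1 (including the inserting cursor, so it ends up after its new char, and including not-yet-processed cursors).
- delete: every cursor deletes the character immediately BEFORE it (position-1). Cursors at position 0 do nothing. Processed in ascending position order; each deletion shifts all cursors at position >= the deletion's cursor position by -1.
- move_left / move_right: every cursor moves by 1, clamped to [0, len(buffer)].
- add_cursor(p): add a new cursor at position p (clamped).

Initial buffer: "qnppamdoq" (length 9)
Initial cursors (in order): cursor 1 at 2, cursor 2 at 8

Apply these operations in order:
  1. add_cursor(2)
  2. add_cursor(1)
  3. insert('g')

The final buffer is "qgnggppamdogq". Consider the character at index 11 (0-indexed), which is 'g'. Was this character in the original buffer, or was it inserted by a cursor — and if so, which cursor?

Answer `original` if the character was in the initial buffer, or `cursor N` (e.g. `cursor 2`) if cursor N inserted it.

After op 1 (add_cursor(2)): buffer="qnppamdoq" (len 9), cursors c1@2 c3@2 c2@8, authorship .........
After op 2 (add_cursor(1)): buffer="qnppamdoq" (len 9), cursors c4@1 c1@2 c3@2 c2@8, authorship .........
After op 3 (insert('g')): buffer="qgnggppamdogq" (len 13), cursors c4@2 c1@5 c3@5 c2@12, authorship .4.13......2.
Authorship (.=original, N=cursor N): . 4 . 1 3 . . . . . . 2 .
Index 11: author = 2

Answer: cursor 2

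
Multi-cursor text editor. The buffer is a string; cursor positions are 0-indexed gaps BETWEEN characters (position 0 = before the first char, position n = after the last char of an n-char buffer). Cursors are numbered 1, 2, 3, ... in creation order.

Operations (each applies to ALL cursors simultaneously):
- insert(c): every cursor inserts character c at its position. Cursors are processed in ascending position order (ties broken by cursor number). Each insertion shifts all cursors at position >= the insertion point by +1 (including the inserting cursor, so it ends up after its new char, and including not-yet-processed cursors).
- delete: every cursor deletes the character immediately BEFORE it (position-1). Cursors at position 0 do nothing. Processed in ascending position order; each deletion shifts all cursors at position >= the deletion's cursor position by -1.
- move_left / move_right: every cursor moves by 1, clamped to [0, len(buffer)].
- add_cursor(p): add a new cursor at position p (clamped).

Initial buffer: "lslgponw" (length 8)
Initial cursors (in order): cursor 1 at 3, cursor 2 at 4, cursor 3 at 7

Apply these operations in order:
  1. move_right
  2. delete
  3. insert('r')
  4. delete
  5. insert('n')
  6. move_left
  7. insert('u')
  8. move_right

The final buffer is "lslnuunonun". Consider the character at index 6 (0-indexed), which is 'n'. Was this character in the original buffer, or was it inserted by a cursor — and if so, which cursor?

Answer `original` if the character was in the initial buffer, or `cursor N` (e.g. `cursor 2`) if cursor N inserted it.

After op 1 (move_right): buffer="lslgponw" (len 8), cursors c1@4 c2@5 c3@8, authorship ........
After op 2 (delete): buffer="lslon" (len 5), cursors c1@3 c2@3 c3@5, authorship .....
After op 3 (insert('r')): buffer="lslrronr" (len 8), cursors c1@5 c2@5 c3@8, authorship ...12..3
After op 4 (delete): buffer="lslon" (len 5), cursors c1@3 c2@3 c3@5, authorship .....
After op 5 (insert('n')): buffer="lslnnonn" (len 8), cursors c1@5 c2@5 c3@8, authorship ...12..3
After op 6 (move_left): buffer="lslnnonn" (len 8), cursors c1@4 c2@4 c3@7, authorship ...12..3
After op 7 (insert('u')): buffer="lslnuunonun" (len 11), cursors c1@6 c2@6 c3@10, authorship ...1122..33
After op 8 (move_right): buffer="lslnuunonun" (len 11), cursors c1@7 c2@7 c3@11, authorship ...1122..33
Authorship (.=original, N=cursor N): . . . 1 1 2 2 . . 3 3
Index 6: author = 2

Answer: cursor 2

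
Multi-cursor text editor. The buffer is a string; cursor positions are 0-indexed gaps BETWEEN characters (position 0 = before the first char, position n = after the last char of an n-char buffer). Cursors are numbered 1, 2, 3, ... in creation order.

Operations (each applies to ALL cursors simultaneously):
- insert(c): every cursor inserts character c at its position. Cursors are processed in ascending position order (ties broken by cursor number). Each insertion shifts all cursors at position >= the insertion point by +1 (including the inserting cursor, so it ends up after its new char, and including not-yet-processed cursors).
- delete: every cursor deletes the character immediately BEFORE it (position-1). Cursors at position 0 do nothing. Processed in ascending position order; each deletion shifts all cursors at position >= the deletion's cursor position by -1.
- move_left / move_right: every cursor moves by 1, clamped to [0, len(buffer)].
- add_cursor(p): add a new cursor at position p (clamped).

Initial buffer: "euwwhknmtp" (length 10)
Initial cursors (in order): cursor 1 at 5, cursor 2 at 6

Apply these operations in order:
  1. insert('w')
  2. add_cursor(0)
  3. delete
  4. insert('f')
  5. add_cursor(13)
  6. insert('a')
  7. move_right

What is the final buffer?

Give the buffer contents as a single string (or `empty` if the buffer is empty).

After op 1 (insert('w')): buffer="euwwhwkwnmtp" (len 12), cursors c1@6 c2@8, authorship .....1.2....
After op 2 (add_cursor(0)): buffer="euwwhwkwnmtp" (len 12), cursors c3@0 c1@6 c2@8, authorship .....1.2....
After op 3 (delete): buffer="euwwhknmtp" (len 10), cursors c3@0 c1@5 c2@6, authorship ..........
After op 4 (insert('f')): buffer="feuwwhfkfnmtp" (len 13), cursors c3@1 c1@7 c2@9, authorship 3.....1.2....
After op 5 (add_cursor(13)): buffer="feuwwhfkfnmtp" (len 13), cursors c3@1 c1@7 c2@9 c4@13, authorship 3.....1.2....
After op 6 (insert('a')): buffer="faeuwwhfakfanmtpa" (len 17), cursors c3@2 c1@9 c2@12 c4@17, authorship 33.....11.22....4
After op 7 (move_right): buffer="faeuwwhfakfanmtpa" (len 17), cursors c3@3 c1@10 c2@13 c4@17, authorship 33.....11.22....4

Answer: faeuwwhfakfanmtpa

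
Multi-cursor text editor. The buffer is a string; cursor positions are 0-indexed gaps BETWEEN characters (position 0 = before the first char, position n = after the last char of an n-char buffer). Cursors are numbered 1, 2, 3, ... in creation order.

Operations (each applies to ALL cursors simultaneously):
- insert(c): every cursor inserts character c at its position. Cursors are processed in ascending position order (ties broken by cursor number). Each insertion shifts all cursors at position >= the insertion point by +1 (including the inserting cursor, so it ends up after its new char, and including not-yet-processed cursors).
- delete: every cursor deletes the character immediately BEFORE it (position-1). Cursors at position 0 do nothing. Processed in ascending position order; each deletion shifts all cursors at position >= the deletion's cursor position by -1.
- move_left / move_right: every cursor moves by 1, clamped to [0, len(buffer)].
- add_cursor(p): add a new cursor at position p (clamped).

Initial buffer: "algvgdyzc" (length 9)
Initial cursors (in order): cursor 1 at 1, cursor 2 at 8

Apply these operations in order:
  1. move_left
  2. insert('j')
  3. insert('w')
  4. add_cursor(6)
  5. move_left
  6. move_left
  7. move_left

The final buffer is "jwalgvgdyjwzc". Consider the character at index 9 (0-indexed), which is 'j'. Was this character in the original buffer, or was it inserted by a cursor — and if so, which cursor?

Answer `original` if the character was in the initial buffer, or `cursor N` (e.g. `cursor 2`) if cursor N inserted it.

Answer: cursor 2

Derivation:
After op 1 (move_left): buffer="algvgdyzc" (len 9), cursors c1@0 c2@7, authorship .........
After op 2 (insert('j')): buffer="jalgvgdyjzc" (len 11), cursors c1@1 c2@9, authorship 1.......2..
After op 3 (insert('w')): buffer="jwalgvgdyjwzc" (len 13), cursors c1@2 c2@11, authorship 11.......22..
After op 4 (add_cursor(6)): buffer="jwalgvgdyjwzc" (len 13), cursors c1@2 c3@6 c2@11, authorship 11.......22..
After op 5 (move_left): buffer="jwalgvgdyjwzc" (len 13), cursors c1@1 c3@5 c2@10, authorship 11.......22..
After op 6 (move_left): buffer="jwalgvgdyjwzc" (len 13), cursors c1@0 c3@4 c2@9, authorship 11.......22..
After op 7 (move_left): buffer="jwalgvgdyjwzc" (len 13), cursors c1@0 c3@3 c2@8, authorship 11.......22..
Authorship (.=original, N=cursor N): 1 1 . . . . . . . 2 2 . .
Index 9: author = 2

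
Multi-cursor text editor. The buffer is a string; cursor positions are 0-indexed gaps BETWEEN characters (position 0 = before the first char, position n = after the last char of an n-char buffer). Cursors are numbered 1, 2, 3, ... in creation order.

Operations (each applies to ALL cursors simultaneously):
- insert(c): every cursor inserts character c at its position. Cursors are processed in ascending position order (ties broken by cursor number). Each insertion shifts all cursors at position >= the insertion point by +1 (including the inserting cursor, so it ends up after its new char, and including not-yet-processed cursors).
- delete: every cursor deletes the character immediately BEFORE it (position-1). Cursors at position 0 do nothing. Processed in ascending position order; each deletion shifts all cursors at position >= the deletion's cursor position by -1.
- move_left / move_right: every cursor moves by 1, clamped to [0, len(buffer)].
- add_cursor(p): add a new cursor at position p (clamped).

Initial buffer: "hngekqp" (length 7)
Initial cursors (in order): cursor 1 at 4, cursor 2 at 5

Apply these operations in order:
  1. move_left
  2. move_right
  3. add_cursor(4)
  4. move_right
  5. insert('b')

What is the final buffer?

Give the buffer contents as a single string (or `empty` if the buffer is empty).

Answer: hngekbbqbp

Derivation:
After op 1 (move_left): buffer="hngekqp" (len 7), cursors c1@3 c2@4, authorship .......
After op 2 (move_right): buffer="hngekqp" (len 7), cursors c1@4 c2@5, authorship .......
After op 3 (add_cursor(4)): buffer="hngekqp" (len 7), cursors c1@4 c3@4 c2@5, authorship .......
After op 4 (move_right): buffer="hngekqp" (len 7), cursors c1@5 c3@5 c2@6, authorship .......
After op 5 (insert('b')): buffer="hngekbbqbp" (len 10), cursors c1@7 c3@7 c2@9, authorship .....13.2.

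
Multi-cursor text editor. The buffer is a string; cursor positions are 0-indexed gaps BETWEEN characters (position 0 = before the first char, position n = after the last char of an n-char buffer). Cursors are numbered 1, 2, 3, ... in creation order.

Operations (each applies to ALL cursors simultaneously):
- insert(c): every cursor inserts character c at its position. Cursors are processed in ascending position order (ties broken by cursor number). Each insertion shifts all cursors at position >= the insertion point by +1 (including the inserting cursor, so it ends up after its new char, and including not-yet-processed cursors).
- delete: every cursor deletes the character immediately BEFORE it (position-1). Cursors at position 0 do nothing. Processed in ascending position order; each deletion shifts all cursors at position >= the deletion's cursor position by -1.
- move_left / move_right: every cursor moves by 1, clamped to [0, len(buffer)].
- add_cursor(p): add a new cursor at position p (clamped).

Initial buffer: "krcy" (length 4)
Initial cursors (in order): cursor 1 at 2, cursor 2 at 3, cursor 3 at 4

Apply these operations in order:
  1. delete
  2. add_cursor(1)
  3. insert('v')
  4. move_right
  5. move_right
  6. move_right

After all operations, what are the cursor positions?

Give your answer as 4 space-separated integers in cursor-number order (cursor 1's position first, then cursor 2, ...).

After op 1 (delete): buffer="k" (len 1), cursors c1@1 c2@1 c3@1, authorship .
After op 2 (add_cursor(1)): buffer="k" (len 1), cursors c1@1 c2@1 c3@1 c4@1, authorship .
After op 3 (insert('v')): buffer="kvvvv" (len 5), cursors c1@5 c2@5 c3@5 c4@5, authorship .1234
After op 4 (move_right): buffer="kvvvv" (len 5), cursors c1@5 c2@5 c3@5 c4@5, authorship .1234
After op 5 (move_right): buffer="kvvvv" (len 5), cursors c1@5 c2@5 c3@5 c4@5, authorship .1234
After op 6 (move_right): buffer="kvvvv" (len 5), cursors c1@5 c2@5 c3@5 c4@5, authorship .1234

Answer: 5 5 5 5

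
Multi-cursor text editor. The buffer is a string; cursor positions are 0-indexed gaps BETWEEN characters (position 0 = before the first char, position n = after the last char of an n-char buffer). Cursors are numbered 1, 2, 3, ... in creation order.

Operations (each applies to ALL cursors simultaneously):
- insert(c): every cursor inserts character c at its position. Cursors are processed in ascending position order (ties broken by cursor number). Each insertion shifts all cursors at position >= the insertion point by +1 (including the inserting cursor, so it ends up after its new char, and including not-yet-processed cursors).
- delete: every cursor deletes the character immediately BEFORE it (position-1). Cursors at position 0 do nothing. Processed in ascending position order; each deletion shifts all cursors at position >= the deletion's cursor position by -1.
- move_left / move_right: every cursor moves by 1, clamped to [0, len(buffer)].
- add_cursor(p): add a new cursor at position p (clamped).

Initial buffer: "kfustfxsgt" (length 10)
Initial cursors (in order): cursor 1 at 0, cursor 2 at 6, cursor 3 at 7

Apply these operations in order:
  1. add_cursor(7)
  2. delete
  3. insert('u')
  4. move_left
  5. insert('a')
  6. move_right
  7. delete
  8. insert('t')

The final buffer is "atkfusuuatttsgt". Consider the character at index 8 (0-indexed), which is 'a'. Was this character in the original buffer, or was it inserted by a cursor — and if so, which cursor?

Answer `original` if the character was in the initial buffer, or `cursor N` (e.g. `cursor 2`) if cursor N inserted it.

After op 1 (add_cursor(7)): buffer="kfustfxsgt" (len 10), cursors c1@0 c2@6 c3@7 c4@7, authorship ..........
After op 2 (delete): buffer="kfussgt" (len 7), cursors c1@0 c2@4 c3@4 c4@4, authorship .......
After op 3 (insert('u')): buffer="ukfusuuusgt" (len 11), cursors c1@1 c2@8 c3@8 c4@8, authorship 1....234...
After op 4 (move_left): buffer="ukfusuuusgt" (len 11), cursors c1@0 c2@7 c3@7 c4@7, authorship 1....234...
After op 5 (insert('a')): buffer="aukfusuuaaausgt" (len 15), cursors c1@1 c2@11 c3@11 c4@11, authorship 11....232344...
After op 6 (move_right): buffer="aukfusuuaaausgt" (len 15), cursors c1@2 c2@12 c3@12 c4@12, authorship 11....232344...
After op 7 (delete): buffer="akfusuuasgt" (len 11), cursors c1@1 c2@8 c3@8 c4@8, authorship 1....232...
After op 8 (insert('t')): buffer="atkfusuuatttsgt" (len 15), cursors c1@2 c2@12 c3@12 c4@12, authorship 11....232234...
Authorship (.=original, N=cursor N): 1 1 . . . . 2 3 2 2 3 4 . . .
Index 8: author = 2

Answer: cursor 2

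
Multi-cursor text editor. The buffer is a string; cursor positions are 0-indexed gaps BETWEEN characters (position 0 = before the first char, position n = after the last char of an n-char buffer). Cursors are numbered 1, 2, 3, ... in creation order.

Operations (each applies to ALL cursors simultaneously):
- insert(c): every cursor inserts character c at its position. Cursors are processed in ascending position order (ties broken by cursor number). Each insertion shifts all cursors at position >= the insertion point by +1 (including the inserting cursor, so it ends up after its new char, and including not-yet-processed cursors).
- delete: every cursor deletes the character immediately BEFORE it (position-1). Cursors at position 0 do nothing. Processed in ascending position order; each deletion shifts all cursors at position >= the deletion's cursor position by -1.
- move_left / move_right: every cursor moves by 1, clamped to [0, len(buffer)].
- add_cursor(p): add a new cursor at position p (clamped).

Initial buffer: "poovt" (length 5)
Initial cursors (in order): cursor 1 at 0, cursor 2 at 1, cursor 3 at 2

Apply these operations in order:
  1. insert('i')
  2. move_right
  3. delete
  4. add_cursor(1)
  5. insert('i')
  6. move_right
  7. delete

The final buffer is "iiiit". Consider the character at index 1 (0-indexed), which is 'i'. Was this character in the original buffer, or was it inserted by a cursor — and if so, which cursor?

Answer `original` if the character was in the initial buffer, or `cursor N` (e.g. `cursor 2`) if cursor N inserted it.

After op 1 (insert('i')): buffer="ipioiovt" (len 8), cursors c1@1 c2@3 c3@5, authorship 1.2.3...
After op 2 (move_right): buffer="ipioiovt" (len 8), cursors c1@2 c2@4 c3@6, authorship 1.2.3...
After op 3 (delete): buffer="iiivt" (len 5), cursors c1@1 c2@2 c3@3, authorship 123..
After op 4 (add_cursor(1)): buffer="iiivt" (len 5), cursors c1@1 c4@1 c2@2 c3@3, authorship 123..
After op 5 (insert('i')): buffer="iiiiiiivt" (len 9), cursors c1@3 c4@3 c2@5 c3@7, authorship 1142233..
After op 6 (move_right): buffer="iiiiiiivt" (len 9), cursors c1@4 c4@4 c2@6 c3@8, authorship 1142233..
After op 7 (delete): buffer="iiiit" (len 5), cursors c1@2 c4@2 c2@3 c3@4, authorship 1123.
Authorship (.=original, N=cursor N): 1 1 2 3 .
Index 1: author = 1

Answer: cursor 1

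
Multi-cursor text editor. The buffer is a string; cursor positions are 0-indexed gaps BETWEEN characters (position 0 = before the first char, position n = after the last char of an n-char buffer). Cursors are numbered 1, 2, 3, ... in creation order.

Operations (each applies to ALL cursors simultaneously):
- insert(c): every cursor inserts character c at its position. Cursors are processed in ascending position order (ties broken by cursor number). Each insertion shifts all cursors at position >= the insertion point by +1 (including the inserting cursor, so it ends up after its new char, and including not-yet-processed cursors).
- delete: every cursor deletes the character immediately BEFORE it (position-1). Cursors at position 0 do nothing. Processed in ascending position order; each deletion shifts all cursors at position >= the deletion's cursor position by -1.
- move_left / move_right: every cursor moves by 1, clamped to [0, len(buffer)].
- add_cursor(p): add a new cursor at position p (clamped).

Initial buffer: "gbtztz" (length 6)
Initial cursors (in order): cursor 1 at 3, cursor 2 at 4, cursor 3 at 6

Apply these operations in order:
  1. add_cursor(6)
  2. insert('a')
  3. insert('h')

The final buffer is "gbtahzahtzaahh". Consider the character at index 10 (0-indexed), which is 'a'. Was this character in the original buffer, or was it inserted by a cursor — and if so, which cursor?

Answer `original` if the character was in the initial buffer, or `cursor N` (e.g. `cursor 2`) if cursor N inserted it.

After op 1 (add_cursor(6)): buffer="gbtztz" (len 6), cursors c1@3 c2@4 c3@6 c4@6, authorship ......
After op 2 (insert('a')): buffer="gbtazatzaa" (len 10), cursors c1@4 c2@6 c3@10 c4@10, authorship ...1.2..34
After op 3 (insert('h')): buffer="gbtahzahtzaahh" (len 14), cursors c1@5 c2@8 c3@14 c4@14, authorship ...11.22..3434
Authorship (.=original, N=cursor N): . . . 1 1 . 2 2 . . 3 4 3 4
Index 10: author = 3

Answer: cursor 3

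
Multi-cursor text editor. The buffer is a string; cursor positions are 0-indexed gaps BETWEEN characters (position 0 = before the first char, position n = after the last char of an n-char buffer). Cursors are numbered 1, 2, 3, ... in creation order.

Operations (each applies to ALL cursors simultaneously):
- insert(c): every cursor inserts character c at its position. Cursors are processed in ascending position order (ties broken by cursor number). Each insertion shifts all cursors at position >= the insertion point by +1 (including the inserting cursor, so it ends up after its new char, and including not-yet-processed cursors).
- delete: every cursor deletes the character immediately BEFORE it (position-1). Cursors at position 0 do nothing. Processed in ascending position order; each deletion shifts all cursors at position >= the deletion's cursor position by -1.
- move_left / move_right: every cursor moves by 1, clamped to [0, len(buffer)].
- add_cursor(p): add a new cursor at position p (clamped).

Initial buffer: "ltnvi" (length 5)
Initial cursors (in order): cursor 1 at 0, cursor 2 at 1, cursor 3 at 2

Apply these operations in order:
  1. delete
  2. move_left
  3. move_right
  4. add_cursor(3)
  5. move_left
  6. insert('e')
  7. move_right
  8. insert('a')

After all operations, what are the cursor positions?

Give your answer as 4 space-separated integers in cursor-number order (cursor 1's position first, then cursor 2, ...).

After op 1 (delete): buffer="nvi" (len 3), cursors c1@0 c2@0 c3@0, authorship ...
After op 2 (move_left): buffer="nvi" (len 3), cursors c1@0 c2@0 c3@0, authorship ...
After op 3 (move_right): buffer="nvi" (len 3), cursors c1@1 c2@1 c3@1, authorship ...
After op 4 (add_cursor(3)): buffer="nvi" (len 3), cursors c1@1 c2@1 c3@1 c4@3, authorship ...
After op 5 (move_left): buffer="nvi" (len 3), cursors c1@0 c2@0 c3@0 c4@2, authorship ...
After op 6 (insert('e')): buffer="eeenvei" (len 7), cursors c1@3 c2@3 c3@3 c4@6, authorship 123..4.
After op 7 (move_right): buffer="eeenvei" (len 7), cursors c1@4 c2@4 c3@4 c4@7, authorship 123..4.
After op 8 (insert('a')): buffer="eeenaaaveia" (len 11), cursors c1@7 c2@7 c3@7 c4@11, authorship 123.123.4.4

Answer: 7 7 7 11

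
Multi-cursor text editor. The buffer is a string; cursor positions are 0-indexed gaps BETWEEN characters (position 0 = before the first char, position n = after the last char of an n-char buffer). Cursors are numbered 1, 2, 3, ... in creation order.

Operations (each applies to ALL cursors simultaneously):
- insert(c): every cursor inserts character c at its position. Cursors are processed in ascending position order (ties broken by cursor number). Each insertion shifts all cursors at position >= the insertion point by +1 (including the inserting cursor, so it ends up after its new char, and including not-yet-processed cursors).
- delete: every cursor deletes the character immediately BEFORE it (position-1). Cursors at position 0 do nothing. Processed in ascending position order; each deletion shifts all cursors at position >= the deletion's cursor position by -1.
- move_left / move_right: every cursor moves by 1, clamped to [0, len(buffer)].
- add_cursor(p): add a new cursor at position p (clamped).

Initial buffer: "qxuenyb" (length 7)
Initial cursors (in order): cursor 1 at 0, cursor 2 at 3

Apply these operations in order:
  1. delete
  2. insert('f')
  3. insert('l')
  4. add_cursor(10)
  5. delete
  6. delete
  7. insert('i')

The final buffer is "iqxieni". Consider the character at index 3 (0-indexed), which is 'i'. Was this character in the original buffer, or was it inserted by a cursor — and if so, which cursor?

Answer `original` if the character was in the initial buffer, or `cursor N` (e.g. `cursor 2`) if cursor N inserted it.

After op 1 (delete): buffer="qxenyb" (len 6), cursors c1@0 c2@2, authorship ......
After op 2 (insert('f')): buffer="fqxfenyb" (len 8), cursors c1@1 c2@4, authorship 1..2....
After op 3 (insert('l')): buffer="flqxflenyb" (len 10), cursors c1@2 c2@6, authorship 11..22....
After op 4 (add_cursor(10)): buffer="flqxflenyb" (len 10), cursors c1@2 c2@6 c3@10, authorship 11..22....
After op 5 (delete): buffer="fqxfeny" (len 7), cursors c1@1 c2@4 c3@7, authorship 1..2...
After op 6 (delete): buffer="qxen" (len 4), cursors c1@0 c2@2 c3@4, authorship ....
After op 7 (insert('i')): buffer="iqxieni" (len 7), cursors c1@1 c2@4 c3@7, authorship 1..2..3
Authorship (.=original, N=cursor N): 1 . . 2 . . 3
Index 3: author = 2

Answer: cursor 2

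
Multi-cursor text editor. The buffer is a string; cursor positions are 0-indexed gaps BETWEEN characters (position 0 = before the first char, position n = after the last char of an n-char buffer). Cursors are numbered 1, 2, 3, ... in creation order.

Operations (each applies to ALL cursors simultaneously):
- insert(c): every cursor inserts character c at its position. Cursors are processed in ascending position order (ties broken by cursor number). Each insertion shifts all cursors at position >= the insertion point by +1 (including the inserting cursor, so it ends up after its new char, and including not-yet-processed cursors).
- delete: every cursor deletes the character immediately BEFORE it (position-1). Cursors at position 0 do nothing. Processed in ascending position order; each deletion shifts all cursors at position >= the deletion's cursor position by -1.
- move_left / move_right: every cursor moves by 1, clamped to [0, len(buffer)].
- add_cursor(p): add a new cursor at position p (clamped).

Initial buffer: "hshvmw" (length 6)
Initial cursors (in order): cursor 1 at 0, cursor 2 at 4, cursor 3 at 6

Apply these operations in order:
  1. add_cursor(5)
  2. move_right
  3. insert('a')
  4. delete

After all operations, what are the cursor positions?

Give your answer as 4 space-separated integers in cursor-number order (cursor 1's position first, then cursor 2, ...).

Answer: 1 5 6 6

Derivation:
After op 1 (add_cursor(5)): buffer="hshvmw" (len 6), cursors c1@0 c2@4 c4@5 c3@6, authorship ......
After op 2 (move_right): buffer="hshvmw" (len 6), cursors c1@1 c2@5 c3@6 c4@6, authorship ......
After op 3 (insert('a')): buffer="hashvmawaa" (len 10), cursors c1@2 c2@7 c3@10 c4@10, authorship .1....2.34
After op 4 (delete): buffer="hshvmw" (len 6), cursors c1@1 c2@5 c3@6 c4@6, authorship ......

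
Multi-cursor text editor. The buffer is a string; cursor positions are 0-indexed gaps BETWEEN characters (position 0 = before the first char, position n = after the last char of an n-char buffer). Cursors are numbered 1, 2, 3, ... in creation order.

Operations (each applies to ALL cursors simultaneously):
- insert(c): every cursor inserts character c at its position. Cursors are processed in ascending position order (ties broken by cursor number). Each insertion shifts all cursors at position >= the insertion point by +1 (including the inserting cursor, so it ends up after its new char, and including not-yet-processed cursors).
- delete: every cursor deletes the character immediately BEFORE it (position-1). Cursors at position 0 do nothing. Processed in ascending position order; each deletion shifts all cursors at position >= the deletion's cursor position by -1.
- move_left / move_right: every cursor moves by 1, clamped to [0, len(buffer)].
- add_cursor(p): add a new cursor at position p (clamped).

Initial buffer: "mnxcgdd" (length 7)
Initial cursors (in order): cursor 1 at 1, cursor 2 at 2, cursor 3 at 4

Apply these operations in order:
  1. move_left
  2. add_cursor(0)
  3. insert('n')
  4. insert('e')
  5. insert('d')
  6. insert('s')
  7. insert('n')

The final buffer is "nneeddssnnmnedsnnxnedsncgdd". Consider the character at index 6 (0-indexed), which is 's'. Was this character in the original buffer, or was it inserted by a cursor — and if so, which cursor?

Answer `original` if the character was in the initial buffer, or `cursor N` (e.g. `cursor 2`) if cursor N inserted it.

After op 1 (move_left): buffer="mnxcgdd" (len 7), cursors c1@0 c2@1 c3@3, authorship .......
After op 2 (add_cursor(0)): buffer="mnxcgdd" (len 7), cursors c1@0 c4@0 c2@1 c3@3, authorship .......
After op 3 (insert('n')): buffer="nnmnnxncgdd" (len 11), cursors c1@2 c4@2 c2@4 c3@7, authorship 14.2..3....
After op 4 (insert('e')): buffer="nneemnenxnecgdd" (len 15), cursors c1@4 c4@4 c2@7 c3@11, authorship 1414.22..33....
After op 5 (insert('d')): buffer="nneeddmnednxnedcgdd" (len 19), cursors c1@6 c4@6 c2@10 c3@15, authorship 141414.222..333....
After op 6 (insert('s')): buffer="nneeddssmnedsnxnedscgdd" (len 23), cursors c1@8 c4@8 c2@13 c3@19, authorship 14141414.2222..3333....
After op 7 (insert('n')): buffer="nneeddssnnmnedsnnxnedsncgdd" (len 27), cursors c1@10 c4@10 c2@16 c3@23, authorship 1414141414.22222..33333....
Authorship (.=original, N=cursor N): 1 4 1 4 1 4 1 4 1 4 . 2 2 2 2 2 . . 3 3 3 3 3 . . . .
Index 6: author = 1

Answer: cursor 1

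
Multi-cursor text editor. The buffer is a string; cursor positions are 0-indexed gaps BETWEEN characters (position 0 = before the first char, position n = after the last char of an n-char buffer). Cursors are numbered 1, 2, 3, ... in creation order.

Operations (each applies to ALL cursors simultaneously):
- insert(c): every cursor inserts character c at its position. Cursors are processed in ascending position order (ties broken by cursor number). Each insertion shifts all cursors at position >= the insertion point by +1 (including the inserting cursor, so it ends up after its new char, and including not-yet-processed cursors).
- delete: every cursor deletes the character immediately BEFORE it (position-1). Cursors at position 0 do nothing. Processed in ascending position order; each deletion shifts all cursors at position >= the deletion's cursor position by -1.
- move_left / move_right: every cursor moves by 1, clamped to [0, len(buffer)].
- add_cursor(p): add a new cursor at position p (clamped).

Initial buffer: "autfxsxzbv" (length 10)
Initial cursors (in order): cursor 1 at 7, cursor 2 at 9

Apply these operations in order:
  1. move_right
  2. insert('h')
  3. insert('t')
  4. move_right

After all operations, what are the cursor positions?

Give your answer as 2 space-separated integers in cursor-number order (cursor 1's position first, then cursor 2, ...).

Answer: 11 14

Derivation:
After op 1 (move_right): buffer="autfxsxzbv" (len 10), cursors c1@8 c2@10, authorship ..........
After op 2 (insert('h')): buffer="autfxsxzhbvh" (len 12), cursors c1@9 c2@12, authorship ........1..2
After op 3 (insert('t')): buffer="autfxsxzhtbvht" (len 14), cursors c1@10 c2@14, authorship ........11..22
After op 4 (move_right): buffer="autfxsxzhtbvht" (len 14), cursors c1@11 c2@14, authorship ........11..22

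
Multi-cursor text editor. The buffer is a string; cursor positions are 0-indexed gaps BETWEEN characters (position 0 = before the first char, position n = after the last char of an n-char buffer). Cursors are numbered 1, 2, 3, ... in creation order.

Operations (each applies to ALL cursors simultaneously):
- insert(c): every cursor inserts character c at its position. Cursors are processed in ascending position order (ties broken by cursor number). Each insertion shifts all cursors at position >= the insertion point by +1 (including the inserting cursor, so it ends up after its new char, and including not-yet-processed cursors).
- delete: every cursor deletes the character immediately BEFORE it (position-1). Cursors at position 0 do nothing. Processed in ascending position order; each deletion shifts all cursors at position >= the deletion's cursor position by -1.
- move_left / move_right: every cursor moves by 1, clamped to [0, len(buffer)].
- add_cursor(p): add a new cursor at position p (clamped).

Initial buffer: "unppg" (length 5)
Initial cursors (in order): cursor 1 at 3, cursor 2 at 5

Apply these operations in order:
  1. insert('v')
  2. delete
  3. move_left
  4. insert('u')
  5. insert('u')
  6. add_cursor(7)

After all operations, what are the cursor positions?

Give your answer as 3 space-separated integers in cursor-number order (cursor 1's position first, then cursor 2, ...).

After op 1 (insert('v')): buffer="unpvpgv" (len 7), cursors c1@4 c2@7, authorship ...1..2
After op 2 (delete): buffer="unppg" (len 5), cursors c1@3 c2@5, authorship .....
After op 3 (move_left): buffer="unppg" (len 5), cursors c1@2 c2@4, authorship .....
After op 4 (insert('u')): buffer="unuppug" (len 7), cursors c1@3 c2@6, authorship ..1..2.
After op 5 (insert('u')): buffer="unuuppuug" (len 9), cursors c1@4 c2@8, authorship ..11..22.
After op 6 (add_cursor(7)): buffer="unuuppuug" (len 9), cursors c1@4 c3@7 c2@8, authorship ..11..22.

Answer: 4 8 7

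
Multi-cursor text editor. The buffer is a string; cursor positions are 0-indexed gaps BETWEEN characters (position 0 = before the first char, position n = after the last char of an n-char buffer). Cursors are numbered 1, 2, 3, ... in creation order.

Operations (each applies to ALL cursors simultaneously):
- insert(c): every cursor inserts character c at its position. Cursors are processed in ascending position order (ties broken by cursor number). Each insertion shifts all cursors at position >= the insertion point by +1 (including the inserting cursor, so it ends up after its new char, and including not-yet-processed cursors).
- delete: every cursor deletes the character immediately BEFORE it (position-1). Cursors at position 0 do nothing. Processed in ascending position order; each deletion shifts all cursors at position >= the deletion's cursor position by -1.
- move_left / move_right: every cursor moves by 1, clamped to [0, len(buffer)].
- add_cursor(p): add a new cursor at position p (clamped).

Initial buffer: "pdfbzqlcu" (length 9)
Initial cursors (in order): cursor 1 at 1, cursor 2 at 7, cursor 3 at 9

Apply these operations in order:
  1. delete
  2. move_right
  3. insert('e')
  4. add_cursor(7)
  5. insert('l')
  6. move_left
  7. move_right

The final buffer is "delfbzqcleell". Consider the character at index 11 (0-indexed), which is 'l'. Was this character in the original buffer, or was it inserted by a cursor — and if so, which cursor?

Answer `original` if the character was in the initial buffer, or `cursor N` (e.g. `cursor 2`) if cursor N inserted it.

Answer: cursor 2

Derivation:
After op 1 (delete): buffer="dfbzqc" (len 6), cursors c1@0 c2@5 c3@6, authorship ......
After op 2 (move_right): buffer="dfbzqc" (len 6), cursors c1@1 c2@6 c3@6, authorship ......
After op 3 (insert('e')): buffer="defbzqcee" (len 9), cursors c1@2 c2@9 c3@9, authorship .1.....23
After op 4 (add_cursor(7)): buffer="defbzqcee" (len 9), cursors c1@2 c4@7 c2@9 c3@9, authorship .1.....23
After op 5 (insert('l')): buffer="delfbzqcleell" (len 13), cursors c1@3 c4@9 c2@13 c3@13, authorship .11.....42323
After op 6 (move_left): buffer="delfbzqcleell" (len 13), cursors c1@2 c4@8 c2@12 c3@12, authorship .11.....42323
After op 7 (move_right): buffer="delfbzqcleell" (len 13), cursors c1@3 c4@9 c2@13 c3@13, authorship .11.....42323
Authorship (.=original, N=cursor N): . 1 1 . . . . . 4 2 3 2 3
Index 11: author = 2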